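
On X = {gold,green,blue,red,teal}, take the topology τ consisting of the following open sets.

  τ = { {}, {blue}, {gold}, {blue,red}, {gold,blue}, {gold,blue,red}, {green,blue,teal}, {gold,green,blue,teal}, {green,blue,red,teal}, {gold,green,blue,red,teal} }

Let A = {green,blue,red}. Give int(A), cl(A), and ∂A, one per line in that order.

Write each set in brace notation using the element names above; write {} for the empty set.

U open, U⊆A: {}, {blue}, {blue,red}. int(A) = ⋃ = {blue,red}
X∖A={gold,teal}, int(X∖A)={gold}, hence cl(A)={green,blue,red,teal}
∂A: remove int from cl → {green,teal}

int(A) = {blue,red}
cl(A)  = {green,blue,red,teal}
∂A     = {green,teal}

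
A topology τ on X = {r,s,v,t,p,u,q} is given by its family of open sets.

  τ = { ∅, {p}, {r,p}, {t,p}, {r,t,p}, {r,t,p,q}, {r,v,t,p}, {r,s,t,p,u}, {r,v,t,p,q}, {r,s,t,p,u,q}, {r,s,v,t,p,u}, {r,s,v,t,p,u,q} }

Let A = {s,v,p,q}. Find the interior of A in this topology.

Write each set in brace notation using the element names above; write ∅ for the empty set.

{p}

U open, U⊆A: ∅, {p}. int(A) = ⋃ = {p}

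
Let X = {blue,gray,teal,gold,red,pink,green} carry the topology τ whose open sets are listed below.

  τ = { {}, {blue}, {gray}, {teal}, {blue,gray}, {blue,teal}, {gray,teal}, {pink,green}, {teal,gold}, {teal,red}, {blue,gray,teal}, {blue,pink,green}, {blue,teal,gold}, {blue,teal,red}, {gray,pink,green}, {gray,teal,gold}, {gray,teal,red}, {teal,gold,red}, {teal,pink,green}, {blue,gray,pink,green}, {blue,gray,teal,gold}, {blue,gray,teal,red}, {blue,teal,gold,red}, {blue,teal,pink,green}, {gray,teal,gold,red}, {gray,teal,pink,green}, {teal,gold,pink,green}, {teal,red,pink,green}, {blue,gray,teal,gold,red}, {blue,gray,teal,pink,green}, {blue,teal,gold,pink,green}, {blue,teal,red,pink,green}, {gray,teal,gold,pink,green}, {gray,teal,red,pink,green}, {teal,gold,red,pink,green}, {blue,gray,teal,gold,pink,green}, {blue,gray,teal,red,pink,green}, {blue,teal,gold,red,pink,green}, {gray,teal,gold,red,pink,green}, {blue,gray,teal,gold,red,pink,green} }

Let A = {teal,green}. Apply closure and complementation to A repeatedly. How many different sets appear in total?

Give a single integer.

8

closure: X∖int(X∖A) = X∖{blue,gray} = {teal,gold,red,pink,green}
Let k=closure and c=complement:
  1. A     = {teal,green}
  2. kA    = {teal,gold,red,pink,green}
  3. cA    = {blue,gray,gold,red,pink}
  4. ckA   = {blue,gray}
  5. kcA   = {blue,gray,gold,red,pink,green}
  6. ckcA  = {teal}
  7. kckcA = {teal,gold,red}
  8. ckckcA = {blue,gray,pink,green}
— saturated at 8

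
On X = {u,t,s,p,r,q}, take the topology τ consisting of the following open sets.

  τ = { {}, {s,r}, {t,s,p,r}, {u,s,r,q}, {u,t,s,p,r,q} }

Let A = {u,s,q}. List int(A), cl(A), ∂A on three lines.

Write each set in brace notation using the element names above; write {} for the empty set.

open subsets of A: {}; so int(A) = {}
closure: X∖int(X∖A) = X∖{} = {u,t,s,p,r,q}
∂A = {u,t,s,p,r,q} minus {} = {u,t,s,p,r,q}

int(A) = {}
cl(A)  = {u,t,s,p,r,q}
∂A     = {u,t,s,p,r,q}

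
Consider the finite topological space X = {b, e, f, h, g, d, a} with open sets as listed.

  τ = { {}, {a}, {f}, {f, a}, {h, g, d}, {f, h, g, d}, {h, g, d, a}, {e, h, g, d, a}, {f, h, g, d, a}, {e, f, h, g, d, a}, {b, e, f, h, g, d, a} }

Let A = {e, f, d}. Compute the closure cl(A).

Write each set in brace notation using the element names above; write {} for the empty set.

{b, e, f, h, g, d}

complement {b, h, g, a}; its interior {a}; cl(A) = X∖{a} = {b, e, f, h, g, d}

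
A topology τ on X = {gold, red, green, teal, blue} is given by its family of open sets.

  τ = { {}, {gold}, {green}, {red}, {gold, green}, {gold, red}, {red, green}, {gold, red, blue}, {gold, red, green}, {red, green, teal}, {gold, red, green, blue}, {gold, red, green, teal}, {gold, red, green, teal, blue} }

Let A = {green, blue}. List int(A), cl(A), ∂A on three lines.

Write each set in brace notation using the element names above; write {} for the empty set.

int(A) = {green}
cl(A)  = {green, teal, blue}
∂A     = {teal, blue}

opens ⊆ A: {}, {green}; union → int = {green}
complement {gold, red, teal}; its interior {gold, red}; cl(A) = X∖{gold, red} = {green, teal, blue}
boundary = {green, teal, blue} ∖ {green} = {teal, blue}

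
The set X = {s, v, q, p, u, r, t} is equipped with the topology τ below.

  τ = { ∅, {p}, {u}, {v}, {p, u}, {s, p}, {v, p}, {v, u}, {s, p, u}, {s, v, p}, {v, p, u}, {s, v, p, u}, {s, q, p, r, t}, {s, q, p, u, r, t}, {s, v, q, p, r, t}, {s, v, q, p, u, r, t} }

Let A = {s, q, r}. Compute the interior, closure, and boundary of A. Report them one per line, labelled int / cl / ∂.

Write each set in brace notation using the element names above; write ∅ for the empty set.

int(A) = ∅
cl(A)  = {s, q, r, t}
∂A     = {s, q, r, t}

open subsets of A: ∅; so int(A) = ∅
closure: X∖int(X∖A) = X∖{v, p, u} = {s, q, r, t}
∂A = {s, q, r, t} minus ∅ = {s, q, r, t}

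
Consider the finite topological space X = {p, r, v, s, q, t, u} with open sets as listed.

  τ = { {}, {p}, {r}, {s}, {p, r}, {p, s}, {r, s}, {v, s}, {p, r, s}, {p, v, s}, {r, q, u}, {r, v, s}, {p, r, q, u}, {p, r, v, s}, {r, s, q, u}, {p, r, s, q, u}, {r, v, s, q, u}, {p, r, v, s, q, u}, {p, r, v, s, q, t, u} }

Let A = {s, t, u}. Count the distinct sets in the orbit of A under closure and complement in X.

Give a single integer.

10

closure: X∖int(X∖A) = X∖{p, r} = {v, s, q, t, u}
Let k=closure and c=complement:
  1. A     = {s, t, u}
  2. kA    = {v, s, q, t, u}
  3. cA    = {p, r, v, q}
  4. ckA   = {p, r}
  5. kcA   = {p, r, v, q, t, u}
  6. kckA  = {p, r, q, t, u}
  7. ckcA  = {s}
  8. ckckA = {v, s}
  9. kckcA = {v, s, t}
  10. ckckcA = {p, r, q, u}
— saturated at 10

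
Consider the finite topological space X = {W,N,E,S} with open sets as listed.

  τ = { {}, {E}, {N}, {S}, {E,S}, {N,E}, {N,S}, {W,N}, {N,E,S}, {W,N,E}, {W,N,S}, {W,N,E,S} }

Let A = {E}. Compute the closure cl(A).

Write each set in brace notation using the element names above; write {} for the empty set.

X∖A={W,N,S}, int(X∖A)={W,N,S}, hence cl(A)={E}

{E}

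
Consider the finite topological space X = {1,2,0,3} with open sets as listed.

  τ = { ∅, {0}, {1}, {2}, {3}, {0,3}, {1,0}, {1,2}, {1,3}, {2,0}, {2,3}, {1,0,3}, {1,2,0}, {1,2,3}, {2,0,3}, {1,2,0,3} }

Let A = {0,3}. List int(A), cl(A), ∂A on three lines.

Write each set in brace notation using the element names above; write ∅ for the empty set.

interior: largest open inside A is {0,3} (from ∅, {0}, {3}, {0,3})
cl via duality: int({1,2}) = {1,2}, so X∖{1,2} = {0,3}
cl∖int = ∅

int(A) = {0,3}
cl(A)  = {0,3}
∂A     = ∅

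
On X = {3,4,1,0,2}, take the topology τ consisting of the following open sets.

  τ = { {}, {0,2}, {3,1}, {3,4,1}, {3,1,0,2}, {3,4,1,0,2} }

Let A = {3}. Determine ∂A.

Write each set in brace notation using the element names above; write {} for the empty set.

{3,4,1}

U open, U⊆A: {}. int(A) = ⋃ = {}
X∖A={4,1,0,2}, int(X∖A)={0,2}, hence cl(A)={3,4,1}
∂A: remove int from cl → {3,4,1}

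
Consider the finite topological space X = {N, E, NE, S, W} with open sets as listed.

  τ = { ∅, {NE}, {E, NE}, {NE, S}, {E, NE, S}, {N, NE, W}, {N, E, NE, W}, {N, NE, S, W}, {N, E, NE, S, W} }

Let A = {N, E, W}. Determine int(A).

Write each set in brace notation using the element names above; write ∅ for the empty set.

open subsets of A: ∅; so int(A) = ∅

∅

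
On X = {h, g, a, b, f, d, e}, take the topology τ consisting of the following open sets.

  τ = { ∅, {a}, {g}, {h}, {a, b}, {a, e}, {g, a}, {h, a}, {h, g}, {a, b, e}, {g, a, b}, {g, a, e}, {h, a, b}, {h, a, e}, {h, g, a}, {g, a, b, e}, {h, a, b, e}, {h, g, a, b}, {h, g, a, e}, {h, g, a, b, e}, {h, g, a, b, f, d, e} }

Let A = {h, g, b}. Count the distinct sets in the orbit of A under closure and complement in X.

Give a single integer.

8

X∖A={a, f, d, e}, int(X∖A)={a, e}, hence cl(A)={h, g, b, f, d}
Orbit (k=closure, c=complement):
  1. A     = {h, g, b}
  2. kA    = {h, g, b, f, d}
  3. cA    = {a, f, d, e}
  4. ckA   = {a, e}
  5. kcA   = {a, b, f, d, e}
  6. ckcA  = {h, g}
  7. kckcA = {h, g, f, d}
  8. ckckcA = {a, b, e}
(closed under both — stop)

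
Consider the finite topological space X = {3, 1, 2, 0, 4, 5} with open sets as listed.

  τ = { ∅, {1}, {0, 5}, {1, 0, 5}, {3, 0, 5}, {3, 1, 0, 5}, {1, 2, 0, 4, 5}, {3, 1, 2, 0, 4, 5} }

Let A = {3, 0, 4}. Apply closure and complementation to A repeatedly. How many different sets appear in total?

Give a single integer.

closure: X∖int(X∖A) = X∖{1} = {3, 2, 0, 4, 5}
Let k=closure and c=complement:
  1. A     = {3, 0, 4}
  2. kA    = {3, 2, 0, 4, 5}
  3. cA    = {1, 2, 5}
  4. ckA   = {1}
  5. kcA   = {3, 1, 2, 0, 4, 5}
  6. kckA  = {1, 2, 4}
  7. ckcA  = ∅
  8. ckckA = {3, 0, 5}
— saturated at 8

8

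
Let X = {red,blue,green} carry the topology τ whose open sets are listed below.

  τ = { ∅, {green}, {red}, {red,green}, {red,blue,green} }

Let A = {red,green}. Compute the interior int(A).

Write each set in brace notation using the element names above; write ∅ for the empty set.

{red,green}

opens ⊆ A: ∅, {red}, {green}, {red,green}; union → int = {red,green}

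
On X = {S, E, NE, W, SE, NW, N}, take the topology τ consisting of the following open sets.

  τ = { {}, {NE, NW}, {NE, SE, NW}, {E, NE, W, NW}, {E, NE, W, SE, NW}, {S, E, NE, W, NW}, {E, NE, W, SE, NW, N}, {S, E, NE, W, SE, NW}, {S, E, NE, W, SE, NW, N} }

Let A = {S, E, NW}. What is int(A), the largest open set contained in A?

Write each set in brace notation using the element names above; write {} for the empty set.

{}

opens ⊆ A: {}; union → int = {}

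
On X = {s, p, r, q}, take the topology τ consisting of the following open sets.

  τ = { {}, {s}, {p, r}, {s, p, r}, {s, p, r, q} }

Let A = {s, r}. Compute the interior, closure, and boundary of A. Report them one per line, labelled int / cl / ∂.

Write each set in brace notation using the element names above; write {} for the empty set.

opens ⊆ A: {}, {s}; union → int = {s}
complement {p, q}; its interior {}; cl(A) = X∖{} = {s, p, r, q}
boundary = {s, p, r, q} ∖ {s} = {p, r, q}

int(A) = {s}
cl(A)  = {s, p, r, q}
∂A     = {p, r, q}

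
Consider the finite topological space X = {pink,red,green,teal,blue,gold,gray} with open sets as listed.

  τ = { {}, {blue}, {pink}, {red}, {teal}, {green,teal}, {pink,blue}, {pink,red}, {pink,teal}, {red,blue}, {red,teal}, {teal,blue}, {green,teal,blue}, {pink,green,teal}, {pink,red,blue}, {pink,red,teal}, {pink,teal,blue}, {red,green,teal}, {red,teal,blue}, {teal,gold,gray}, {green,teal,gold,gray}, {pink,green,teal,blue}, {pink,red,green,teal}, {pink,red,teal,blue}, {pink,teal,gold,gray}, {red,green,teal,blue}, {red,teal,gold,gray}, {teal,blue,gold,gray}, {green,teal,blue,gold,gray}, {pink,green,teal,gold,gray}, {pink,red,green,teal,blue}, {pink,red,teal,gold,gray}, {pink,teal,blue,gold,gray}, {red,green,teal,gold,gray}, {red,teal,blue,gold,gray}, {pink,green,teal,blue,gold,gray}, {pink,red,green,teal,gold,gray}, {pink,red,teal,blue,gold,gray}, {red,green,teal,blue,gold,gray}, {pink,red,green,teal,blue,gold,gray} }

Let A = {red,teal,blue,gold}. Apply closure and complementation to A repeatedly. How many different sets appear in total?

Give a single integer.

cl via duality: int({pink,green,gray}) = {pink}, so X∖{pink} = {red,green,teal,blue,gold,gray}
Write k for closure, c for complement:
  1. A     = {red,teal,blue,gold}
  2. kA    = {red,green,teal,blue,gold,gray}
  3. cA    = {pink,green,gray}
  4. ckA   = {pink}
  5. kcA   = {pink,green,gold,gray}
  6. ckcA  = {red,teal,blue}
applying k or c yields no new set

6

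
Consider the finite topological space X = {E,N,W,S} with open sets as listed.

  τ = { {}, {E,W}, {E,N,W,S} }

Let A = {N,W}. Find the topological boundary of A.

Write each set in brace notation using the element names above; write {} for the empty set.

open subsets of A: {}; so int(A) = {}
closure: X∖int(X∖A) = X∖{} = {E,N,W,S}
∂A = {E,N,W,S} minus {} = {E,N,W,S}

{E,N,W,S}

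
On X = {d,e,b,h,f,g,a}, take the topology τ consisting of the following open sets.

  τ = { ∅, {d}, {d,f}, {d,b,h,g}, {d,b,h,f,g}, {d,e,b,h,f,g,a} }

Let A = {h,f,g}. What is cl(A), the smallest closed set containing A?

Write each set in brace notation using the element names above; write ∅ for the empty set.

{e,b,h,f,g,a}

complement {d,e,b,a}; its interior {d}; cl(A) = X∖{d} = {e,b,h,f,g,a}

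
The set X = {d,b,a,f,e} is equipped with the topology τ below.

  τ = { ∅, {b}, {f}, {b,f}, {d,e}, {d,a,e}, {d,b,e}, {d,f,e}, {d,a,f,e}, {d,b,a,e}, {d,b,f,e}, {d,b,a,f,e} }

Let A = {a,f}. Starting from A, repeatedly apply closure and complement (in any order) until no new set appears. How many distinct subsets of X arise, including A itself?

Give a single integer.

4

cl via duality: int({d,b,e}) = {d,b,e}, so X∖{d,b,e} = {a,f}
Write k for closure, c for complement:
  1. A     = {a,f}
  2. cA    = {d,b,e}
  3. kcA   = {d,b,a,e}
  4. ckcA  = {f}
applying k or c yields no new set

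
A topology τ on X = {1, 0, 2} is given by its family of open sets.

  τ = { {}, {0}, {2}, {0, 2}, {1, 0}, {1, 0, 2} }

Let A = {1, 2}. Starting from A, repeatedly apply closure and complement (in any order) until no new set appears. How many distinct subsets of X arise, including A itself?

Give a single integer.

4

closure: X∖int(X∖A) = X∖{0} = {1, 2}
Let k=closure and c=complement:
  1. A     = {1, 2}
  2. cA    = {0}
  3. kcA   = {1, 0}
  4. ckcA  = {2}
— saturated at 4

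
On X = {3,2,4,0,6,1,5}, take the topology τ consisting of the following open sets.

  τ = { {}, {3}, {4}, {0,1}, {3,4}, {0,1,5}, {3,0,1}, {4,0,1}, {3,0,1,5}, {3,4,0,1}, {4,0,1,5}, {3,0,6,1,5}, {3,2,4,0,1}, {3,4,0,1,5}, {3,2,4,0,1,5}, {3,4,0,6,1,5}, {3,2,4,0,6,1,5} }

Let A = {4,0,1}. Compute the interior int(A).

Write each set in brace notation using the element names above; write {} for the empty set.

opens ⊆ A: {}, {4}, {0,1}, {4,0,1}; union → int = {4,0,1}

{4,0,1}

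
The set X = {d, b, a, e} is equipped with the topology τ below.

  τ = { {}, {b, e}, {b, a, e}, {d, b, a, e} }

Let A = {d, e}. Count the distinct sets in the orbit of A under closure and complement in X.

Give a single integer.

complement {b, a}; its interior {}; cl(A) = X∖{} = {d, b, a, e}
With k = closure, c = complement:
  1. A     = {d, e}
  2. kA    = {d, b, a, e}
  3. cA    = {b, a}
  4. ckA   = {}
k, c of each give nothing new

4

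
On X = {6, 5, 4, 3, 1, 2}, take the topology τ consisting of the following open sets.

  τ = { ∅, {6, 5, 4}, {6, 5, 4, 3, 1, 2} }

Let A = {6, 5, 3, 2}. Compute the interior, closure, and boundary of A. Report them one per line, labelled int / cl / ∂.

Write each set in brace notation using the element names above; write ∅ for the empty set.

int(A) = ∅
cl(A)  = {6, 5, 4, 3, 1, 2}
∂A     = {6, 5, 4, 3, 1, 2}

opens ⊆ A: ∅; union → int = ∅
complement {4, 1}; its interior ∅; cl(A) = X∖∅ = {6, 5, 4, 3, 1, 2}
boundary = {6, 5, 4, 3, 1, 2} ∖ ∅ = {6, 5, 4, 3, 1, 2}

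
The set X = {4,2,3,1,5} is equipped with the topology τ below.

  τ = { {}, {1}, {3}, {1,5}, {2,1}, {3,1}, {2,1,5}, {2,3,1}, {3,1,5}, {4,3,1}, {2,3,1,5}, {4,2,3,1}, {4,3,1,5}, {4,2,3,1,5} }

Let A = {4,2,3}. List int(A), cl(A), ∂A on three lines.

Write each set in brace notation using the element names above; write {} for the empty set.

U open, U⊆A: {}, {3}. int(A) = ⋃ = {3}
X∖A={1,5}, int(X∖A)={1,5}, hence cl(A)={4,2,3}
∂A: remove int from cl → {4,2}

int(A) = {3}
cl(A)  = {4,2,3}
∂A     = {4,2}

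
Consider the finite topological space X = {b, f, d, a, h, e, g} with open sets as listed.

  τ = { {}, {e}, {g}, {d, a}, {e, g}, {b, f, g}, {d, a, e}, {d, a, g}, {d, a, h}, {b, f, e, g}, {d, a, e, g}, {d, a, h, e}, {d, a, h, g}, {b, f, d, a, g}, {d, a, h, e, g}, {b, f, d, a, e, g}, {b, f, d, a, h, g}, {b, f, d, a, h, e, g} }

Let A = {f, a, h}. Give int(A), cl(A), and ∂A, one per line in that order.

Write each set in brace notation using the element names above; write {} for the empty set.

int(A) = {}
cl(A)  = {b, f, d, a, h}
∂A     = {b, f, d, a, h}

interior: largest open inside A is {} (from {})
cl via duality: int({b, d, e, g}) = {e, g}, so X∖{e, g} = {b, f, d, a, h}
cl∖int = {b, f, d, a, h}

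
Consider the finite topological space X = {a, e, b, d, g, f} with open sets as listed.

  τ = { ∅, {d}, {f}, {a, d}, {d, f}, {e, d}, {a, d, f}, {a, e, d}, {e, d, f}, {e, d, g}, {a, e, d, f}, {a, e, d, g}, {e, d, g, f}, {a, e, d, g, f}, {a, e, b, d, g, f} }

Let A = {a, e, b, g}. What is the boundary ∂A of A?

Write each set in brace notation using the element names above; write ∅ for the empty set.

interior: largest open inside A is ∅ (from ∅)
cl via duality: int({d, f}) = {d, f}, so X∖{d, f} = {a, e, b, g}
cl∖int = {a, e, b, g}

{a, e, b, g}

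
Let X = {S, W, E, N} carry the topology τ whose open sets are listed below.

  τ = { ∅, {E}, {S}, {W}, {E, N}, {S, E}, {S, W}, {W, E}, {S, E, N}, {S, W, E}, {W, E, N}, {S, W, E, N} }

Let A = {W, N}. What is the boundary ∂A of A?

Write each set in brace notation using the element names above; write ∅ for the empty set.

{N}

open subsets of A: ∅, {W}; so int(A) = {W}
closure: X∖int(X∖A) = X∖{S, E} = {W, N}
∂A = {W, N} minus {W} = {N}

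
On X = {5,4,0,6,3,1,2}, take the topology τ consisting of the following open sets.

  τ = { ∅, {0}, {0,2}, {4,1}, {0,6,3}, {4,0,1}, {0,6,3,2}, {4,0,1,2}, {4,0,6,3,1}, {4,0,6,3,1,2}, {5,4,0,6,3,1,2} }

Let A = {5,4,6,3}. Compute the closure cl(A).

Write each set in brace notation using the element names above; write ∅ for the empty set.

X∖A={0,1,2}, int(X∖A)={0,2}, hence cl(A)={5,4,6,3,1}

{5,4,6,3,1}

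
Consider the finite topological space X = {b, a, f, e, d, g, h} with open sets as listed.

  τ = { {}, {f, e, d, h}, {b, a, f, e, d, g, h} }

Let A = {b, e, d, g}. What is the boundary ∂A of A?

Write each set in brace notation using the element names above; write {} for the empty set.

{b, a, f, e, d, g, h}

U open, U⊆A: {}. int(A) = ⋃ = {}
X∖A={a, f, h}, int(X∖A)={}, hence cl(A)={b, a, f, e, d, g, h}
∂A: remove int from cl → {b, a, f, e, d, g, h}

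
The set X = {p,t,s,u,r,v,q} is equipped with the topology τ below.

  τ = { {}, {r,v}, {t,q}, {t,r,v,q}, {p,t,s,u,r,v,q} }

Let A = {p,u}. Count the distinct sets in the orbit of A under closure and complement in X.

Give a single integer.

complement {t,s,r,v,q}; its interior {t,r,v,q}; cl(A) = X∖{t,r,v,q} = {p,s,u}
With k = closure, c = complement:
  1. A     = {p,u}
  2. kA    = {p,s,u}
  3. cA    = {t,s,r,v,q}
  4. ckA   = {t,r,v,q}
  5. kcA   = {p,t,s,u,r,v,q}
  6. ckcA  = {}
k, c of each give nothing new

6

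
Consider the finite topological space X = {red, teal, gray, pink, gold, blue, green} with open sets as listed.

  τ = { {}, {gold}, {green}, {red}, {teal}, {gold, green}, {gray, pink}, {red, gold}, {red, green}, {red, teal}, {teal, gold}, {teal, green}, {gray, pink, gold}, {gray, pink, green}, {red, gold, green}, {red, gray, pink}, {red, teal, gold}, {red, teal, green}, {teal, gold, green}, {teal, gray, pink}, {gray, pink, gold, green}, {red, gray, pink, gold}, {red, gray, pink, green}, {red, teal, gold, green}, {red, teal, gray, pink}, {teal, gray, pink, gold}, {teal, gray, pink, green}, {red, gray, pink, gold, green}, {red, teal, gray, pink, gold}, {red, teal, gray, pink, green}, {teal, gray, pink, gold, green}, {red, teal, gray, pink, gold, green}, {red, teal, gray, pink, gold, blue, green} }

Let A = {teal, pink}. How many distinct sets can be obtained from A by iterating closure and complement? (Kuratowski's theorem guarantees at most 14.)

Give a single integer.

10

cl via duality: int({red, gray, gold, blue, green}) = {red, gold, green}, so X∖{red, gold, green} = {teal, gray, pink, blue}
Write k for closure, c for complement:
  1. A     = {teal, pink}
  2. kA    = {teal, gray, pink, blue}
  3. cA    = {red, gray, gold, blue, green}
  4. ckA   = {red, gold, green}
  5. kcA   = {red, gray, pink, gold, blue, green}
  6. kckA  = {red, gold, blue, green}
  7. ckcA  = {teal}
  8. ckckA = {teal, gray, pink}
  9. kckcA = {teal, blue}
  10. ckckcA = {red, gray, pink, gold, green}
applying k or c yields no new set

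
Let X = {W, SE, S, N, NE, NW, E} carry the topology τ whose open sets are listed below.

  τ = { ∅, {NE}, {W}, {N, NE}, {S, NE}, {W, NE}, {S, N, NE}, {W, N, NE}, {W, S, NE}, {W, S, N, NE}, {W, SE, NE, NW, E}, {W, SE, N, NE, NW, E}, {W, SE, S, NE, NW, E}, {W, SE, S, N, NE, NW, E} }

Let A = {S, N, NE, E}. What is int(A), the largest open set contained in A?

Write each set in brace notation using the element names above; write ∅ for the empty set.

{S, N, NE}

U open, U⊆A: ∅, {NE}, {S, NE}, {N, NE}, {S, N, NE}. int(A) = ⋃ = {S, N, NE}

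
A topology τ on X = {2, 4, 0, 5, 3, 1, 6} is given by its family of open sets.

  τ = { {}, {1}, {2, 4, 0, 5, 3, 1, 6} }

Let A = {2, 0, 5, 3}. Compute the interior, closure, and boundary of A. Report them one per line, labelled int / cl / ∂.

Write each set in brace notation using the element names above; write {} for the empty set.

U open, U⊆A: {}. int(A) = ⋃ = {}
X∖A={4, 1, 6}, int(X∖A)={1}, hence cl(A)={2, 4, 0, 5, 3, 6}
∂A: remove int from cl → {2, 4, 0, 5, 3, 6}

int(A) = {}
cl(A)  = {2, 4, 0, 5, 3, 6}
∂A     = {2, 4, 0, 5, 3, 6}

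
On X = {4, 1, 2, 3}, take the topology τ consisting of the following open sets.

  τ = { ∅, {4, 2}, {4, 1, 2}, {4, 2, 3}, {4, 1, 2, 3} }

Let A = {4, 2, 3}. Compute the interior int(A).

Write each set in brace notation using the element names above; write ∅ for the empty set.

{4, 2, 3}

open subsets of A: ∅, {4, 2}, {4, 2, 3}; so int(A) = {4, 2, 3}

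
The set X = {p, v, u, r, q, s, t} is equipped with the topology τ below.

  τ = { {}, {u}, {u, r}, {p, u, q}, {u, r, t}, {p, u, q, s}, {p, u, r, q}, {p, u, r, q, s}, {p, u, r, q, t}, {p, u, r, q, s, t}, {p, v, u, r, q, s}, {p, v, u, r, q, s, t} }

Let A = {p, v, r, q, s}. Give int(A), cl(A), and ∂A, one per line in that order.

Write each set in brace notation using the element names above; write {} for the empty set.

int(A) = {}
cl(A)  = {p, v, r, q, s, t}
∂A     = {p, v, r, q, s, t}

open subsets of A: {}; so int(A) = {}
closure: X∖int(X∖A) = X∖{u} = {p, v, r, q, s, t}
∂A = {p, v, r, q, s, t} minus {} = {p, v, r, q, s, t}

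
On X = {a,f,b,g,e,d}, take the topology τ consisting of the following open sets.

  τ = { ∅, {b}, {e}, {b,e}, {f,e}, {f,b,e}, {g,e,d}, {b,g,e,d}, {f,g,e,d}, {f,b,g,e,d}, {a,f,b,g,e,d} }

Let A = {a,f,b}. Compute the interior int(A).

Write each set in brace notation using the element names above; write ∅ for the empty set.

U open, U⊆A: ∅, {b}. int(A) = ⋃ = {b}

{b}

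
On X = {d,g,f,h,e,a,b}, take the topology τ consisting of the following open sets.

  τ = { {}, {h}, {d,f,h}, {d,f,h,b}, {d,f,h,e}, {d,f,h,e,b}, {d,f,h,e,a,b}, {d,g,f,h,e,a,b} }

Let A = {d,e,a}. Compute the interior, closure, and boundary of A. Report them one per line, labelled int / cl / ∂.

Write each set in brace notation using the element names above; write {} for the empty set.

U open, U⊆A: {}. int(A) = ⋃ = {}
X∖A={g,f,h,b}, int(X∖A)={h}, hence cl(A)={d,g,f,e,a,b}
∂A: remove int from cl → {d,g,f,e,a,b}

int(A) = {}
cl(A)  = {d,g,f,e,a,b}
∂A     = {d,g,f,e,a,b}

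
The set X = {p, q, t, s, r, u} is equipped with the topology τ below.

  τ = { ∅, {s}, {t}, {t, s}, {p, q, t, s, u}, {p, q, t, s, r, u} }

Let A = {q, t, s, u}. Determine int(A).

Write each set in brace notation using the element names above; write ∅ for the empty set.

{t, s}

U open, U⊆A: ∅, {t}, {s}, {t, s}. int(A) = ⋃ = {t, s}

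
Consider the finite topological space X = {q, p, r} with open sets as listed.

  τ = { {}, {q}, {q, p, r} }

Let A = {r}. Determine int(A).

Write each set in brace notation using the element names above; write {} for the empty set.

interior: largest open inside A is {} (from {})

{}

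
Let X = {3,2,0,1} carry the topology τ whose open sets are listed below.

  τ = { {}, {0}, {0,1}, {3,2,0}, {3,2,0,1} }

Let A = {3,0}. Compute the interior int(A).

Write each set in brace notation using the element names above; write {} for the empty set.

{0}

opens ⊆ A: {}, {0}; union → int = {0}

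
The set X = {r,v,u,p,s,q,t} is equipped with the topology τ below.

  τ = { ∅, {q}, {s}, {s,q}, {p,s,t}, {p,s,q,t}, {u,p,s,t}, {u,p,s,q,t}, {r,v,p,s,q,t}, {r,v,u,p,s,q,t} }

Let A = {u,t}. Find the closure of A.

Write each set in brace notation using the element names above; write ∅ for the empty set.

cl via duality: int({r,v,p,s,q}) = {s,q}, so X∖{s,q} = {r,v,u,p,t}

{r,v,u,p,t}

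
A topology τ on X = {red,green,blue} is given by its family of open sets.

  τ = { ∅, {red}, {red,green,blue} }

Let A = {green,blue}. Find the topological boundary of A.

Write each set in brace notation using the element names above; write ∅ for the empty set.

open subsets of A: ∅; so int(A) = ∅
closure: X∖int(X∖A) = X∖{red} = {green,blue}
∂A = {green,blue} minus ∅ = {green,blue}

{green,blue}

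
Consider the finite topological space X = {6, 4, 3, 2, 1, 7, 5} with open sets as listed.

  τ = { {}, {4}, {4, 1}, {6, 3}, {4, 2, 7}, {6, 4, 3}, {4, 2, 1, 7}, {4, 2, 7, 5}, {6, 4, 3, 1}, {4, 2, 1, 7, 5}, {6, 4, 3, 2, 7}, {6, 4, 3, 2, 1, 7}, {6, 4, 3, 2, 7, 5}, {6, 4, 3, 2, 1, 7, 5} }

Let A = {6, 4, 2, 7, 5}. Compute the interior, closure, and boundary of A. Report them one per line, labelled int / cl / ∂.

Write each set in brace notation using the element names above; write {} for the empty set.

int(A) = {4, 2, 7, 5}
cl(A)  = {6, 4, 3, 2, 1, 7, 5}
∂A     = {6, 3, 1}

open subsets of A: {}, {4}, {4, 2, 7}, {4, 2, 7, 5}; so int(A) = {4, 2, 7, 5}
closure: X∖int(X∖A) = X∖{} = {6, 4, 3, 2, 1, 7, 5}
∂A = {6, 4, 3, 2, 1, 7, 5} minus {4, 2, 7, 5} = {6, 3, 1}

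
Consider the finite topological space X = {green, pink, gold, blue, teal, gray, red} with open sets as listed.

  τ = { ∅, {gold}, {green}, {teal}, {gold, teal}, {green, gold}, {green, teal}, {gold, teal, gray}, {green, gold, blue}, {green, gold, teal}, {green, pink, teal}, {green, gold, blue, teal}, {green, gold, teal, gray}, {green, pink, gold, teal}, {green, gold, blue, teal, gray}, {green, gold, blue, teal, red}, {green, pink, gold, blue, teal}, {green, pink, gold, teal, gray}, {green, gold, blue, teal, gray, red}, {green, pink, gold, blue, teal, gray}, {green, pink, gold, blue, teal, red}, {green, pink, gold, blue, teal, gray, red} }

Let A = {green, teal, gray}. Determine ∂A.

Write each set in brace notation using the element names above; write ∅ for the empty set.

{pink, blue, gray, red}

opens ⊆ A: ∅, {green}, {teal}, {green, teal}; union → int = {green, teal}
complement {pink, gold, blue, red}; its interior {gold}; cl(A) = X∖{gold} = {green, pink, blue, teal, gray, red}
boundary = {green, pink, blue, teal, gray, red} ∖ {green, teal} = {pink, blue, gray, red}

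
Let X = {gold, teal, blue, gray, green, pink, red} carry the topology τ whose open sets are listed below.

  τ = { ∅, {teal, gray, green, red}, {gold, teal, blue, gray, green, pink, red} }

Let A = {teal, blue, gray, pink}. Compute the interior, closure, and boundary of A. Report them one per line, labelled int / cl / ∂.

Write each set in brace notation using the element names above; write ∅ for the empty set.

int(A) = ∅
cl(A)  = {gold, teal, blue, gray, green, pink, red}
∂A     = {gold, teal, blue, gray, green, pink, red}

opens ⊆ A: ∅; union → int = ∅
complement {gold, green, red}; its interior ∅; cl(A) = X∖∅ = {gold, teal, blue, gray, green, pink, red}
boundary = {gold, teal, blue, gray, green, pink, red} ∖ ∅ = {gold, teal, blue, gray, green, pink, red}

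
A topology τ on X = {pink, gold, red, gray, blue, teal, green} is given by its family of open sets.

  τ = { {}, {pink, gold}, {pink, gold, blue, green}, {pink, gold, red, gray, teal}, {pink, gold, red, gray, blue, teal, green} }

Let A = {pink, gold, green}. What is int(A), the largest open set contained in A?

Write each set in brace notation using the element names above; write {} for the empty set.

interior: largest open inside A is {pink, gold} (from {}, {pink, gold})

{pink, gold}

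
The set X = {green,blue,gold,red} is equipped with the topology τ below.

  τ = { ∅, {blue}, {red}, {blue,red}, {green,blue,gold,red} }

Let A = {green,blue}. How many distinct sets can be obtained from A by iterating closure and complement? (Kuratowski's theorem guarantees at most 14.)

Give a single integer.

complement {gold,red}; its interior {red}; cl(A) = X∖{red} = {green,blue,gold}
With k = closure, c = complement:
  1. A     = {green,blue}
  2. kA    = {green,blue,gold}
  3. cA    = {gold,red}
  4. ckA   = {red}
  5. kcA   = {green,gold,red}
  6. ckcA  = {blue}
k, c of each give nothing new

6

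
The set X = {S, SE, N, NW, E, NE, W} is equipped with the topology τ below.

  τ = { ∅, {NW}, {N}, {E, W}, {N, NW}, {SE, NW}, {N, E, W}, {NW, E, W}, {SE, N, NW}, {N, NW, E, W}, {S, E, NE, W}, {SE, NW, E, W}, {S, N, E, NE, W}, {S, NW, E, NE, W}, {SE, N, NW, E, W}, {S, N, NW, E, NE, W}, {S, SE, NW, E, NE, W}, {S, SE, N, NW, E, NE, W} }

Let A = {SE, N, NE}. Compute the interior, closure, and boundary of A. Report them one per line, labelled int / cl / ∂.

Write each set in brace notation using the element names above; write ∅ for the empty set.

opens ⊆ A: ∅, {N}; union → int = {N}
complement {S, NW, E, W}; its interior {NW, E, W}; cl(A) = X∖{NW, E, W} = {S, SE, N, NE}
boundary = {S, SE, N, NE} ∖ {N} = {S, SE, NE}

int(A) = {N}
cl(A)  = {S, SE, N, NE}
∂A     = {S, SE, NE}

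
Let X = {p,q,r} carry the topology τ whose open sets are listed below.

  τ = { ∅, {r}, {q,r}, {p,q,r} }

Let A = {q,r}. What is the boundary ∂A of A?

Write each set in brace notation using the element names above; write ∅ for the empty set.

{p}

U open, U⊆A: ∅, {r}, {q,r}. int(A) = ⋃ = {q,r}
X∖A={p}, int(X∖A)=∅, hence cl(A)={p,q,r}
∂A: remove int from cl → {p}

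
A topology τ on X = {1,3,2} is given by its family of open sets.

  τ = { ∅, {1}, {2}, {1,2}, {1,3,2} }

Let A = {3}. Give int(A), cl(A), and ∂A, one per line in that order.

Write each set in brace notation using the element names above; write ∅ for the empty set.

open subsets of A: ∅; so int(A) = ∅
closure: X∖int(X∖A) = X∖{1,2} = {3}
∂A = {3} minus ∅ = {3}

int(A) = ∅
cl(A)  = {3}
∂A     = {3}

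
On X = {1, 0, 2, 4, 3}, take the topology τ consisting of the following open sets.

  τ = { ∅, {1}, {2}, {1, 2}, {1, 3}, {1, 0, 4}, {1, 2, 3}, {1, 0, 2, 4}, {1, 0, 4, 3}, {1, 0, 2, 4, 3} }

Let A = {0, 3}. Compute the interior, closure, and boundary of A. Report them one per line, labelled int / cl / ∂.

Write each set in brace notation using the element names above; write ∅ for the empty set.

int(A) = ∅
cl(A)  = {0, 4, 3}
∂A     = {0, 4, 3}

open subsets of A: ∅; so int(A) = ∅
closure: X∖int(X∖A) = X∖{1, 2} = {0, 4, 3}
∂A = {0, 4, 3} minus ∅ = {0, 4, 3}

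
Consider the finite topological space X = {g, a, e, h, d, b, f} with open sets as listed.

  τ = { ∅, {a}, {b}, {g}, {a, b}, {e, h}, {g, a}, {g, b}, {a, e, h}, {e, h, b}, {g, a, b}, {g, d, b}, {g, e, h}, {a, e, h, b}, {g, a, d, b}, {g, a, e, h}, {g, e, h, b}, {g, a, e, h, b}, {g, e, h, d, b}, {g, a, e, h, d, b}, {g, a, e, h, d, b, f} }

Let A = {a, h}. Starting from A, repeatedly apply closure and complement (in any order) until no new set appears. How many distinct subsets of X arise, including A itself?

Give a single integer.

X∖A={g, e, d, b, f}, int(X∖A)={g, d, b}, hence cl(A)={a, e, h, f}
Orbit (k=closure, c=complement):
  1. A     = {a, h}
  2. kA    = {a, e, h, f}
  3. cA    = {g, e, d, b, f}
  4. ckA   = {g, d, b}
  5. kcA   = {g, e, h, d, b, f}
  6. kckA  = {g, d, b, f}
  7. ckcA  = {a}
  8. ckckA = {a, e, h}
  9. kckcA = {a, f}
  10. ckckcA = {g, e, h, d, b}
(closed under both — stop)

10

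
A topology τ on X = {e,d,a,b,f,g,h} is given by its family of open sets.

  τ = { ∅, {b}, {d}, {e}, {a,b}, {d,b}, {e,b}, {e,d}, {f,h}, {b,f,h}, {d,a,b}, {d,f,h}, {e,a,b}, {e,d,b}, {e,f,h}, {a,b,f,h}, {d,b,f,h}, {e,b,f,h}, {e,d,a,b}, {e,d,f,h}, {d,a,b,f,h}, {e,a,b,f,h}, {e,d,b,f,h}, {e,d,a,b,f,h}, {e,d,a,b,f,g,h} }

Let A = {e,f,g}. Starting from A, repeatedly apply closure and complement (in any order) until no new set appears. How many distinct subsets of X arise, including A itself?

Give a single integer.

10

complement {d,a,b,h}; its interior {d,a,b}; cl(A) = X∖{d,a,b} = {e,f,g,h}
With k = closure, c = complement:
  1. A     = {e,f,g}
  2. kA    = {e,f,g,h}
  3. cA    = {d,a,b,h}
  4. ckA   = {d,a,b}
  5. kcA   = {d,a,b,f,g,h}
  6. kckA  = {d,a,b,g}
  7. ckcA  = {e}
  8. ckckA = {e,f,h}
  9. kckcA = {e,g}
  10. ckckcA = {d,a,b,f,h}
k, c of each give nothing new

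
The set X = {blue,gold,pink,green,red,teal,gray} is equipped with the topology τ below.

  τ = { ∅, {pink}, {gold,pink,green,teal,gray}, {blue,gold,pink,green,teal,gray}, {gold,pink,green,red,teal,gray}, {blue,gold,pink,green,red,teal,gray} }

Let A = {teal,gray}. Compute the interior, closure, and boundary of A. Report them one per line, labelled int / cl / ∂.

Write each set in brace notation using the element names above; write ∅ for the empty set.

interior: largest open inside A is ∅ (from ∅)
cl via duality: int({blue,gold,pink,green,red}) = {pink}, so X∖{pink} = {blue,gold,green,red,teal,gray}
cl∖int = {blue,gold,green,red,teal,gray}

int(A) = ∅
cl(A)  = {blue,gold,green,red,teal,gray}
∂A     = {blue,gold,green,red,teal,gray}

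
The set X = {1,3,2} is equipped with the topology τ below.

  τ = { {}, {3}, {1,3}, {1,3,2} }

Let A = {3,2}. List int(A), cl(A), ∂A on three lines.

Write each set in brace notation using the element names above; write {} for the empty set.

int(A) = {3}
cl(A)  = {1,3,2}
∂A     = {1,2}

U open, U⊆A: {}, {3}. int(A) = ⋃ = {3}
X∖A={1}, int(X∖A)={}, hence cl(A)={1,3,2}
∂A: remove int from cl → {1,2}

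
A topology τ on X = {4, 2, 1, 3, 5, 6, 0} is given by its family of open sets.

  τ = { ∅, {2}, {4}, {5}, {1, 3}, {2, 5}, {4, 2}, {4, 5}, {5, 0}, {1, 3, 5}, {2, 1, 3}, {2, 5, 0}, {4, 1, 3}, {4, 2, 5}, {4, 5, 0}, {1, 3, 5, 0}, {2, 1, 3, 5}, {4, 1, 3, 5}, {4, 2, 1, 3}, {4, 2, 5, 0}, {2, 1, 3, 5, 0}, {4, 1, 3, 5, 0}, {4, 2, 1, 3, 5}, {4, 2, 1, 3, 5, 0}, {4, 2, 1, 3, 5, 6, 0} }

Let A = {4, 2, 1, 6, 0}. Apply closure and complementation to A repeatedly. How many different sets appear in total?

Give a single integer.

12

closure: X∖int(X∖A) = X∖{5} = {4, 2, 1, 3, 6, 0}
Let k=closure and c=complement:
  1. A     = {4, 2, 1, 6, 0}
  2. kA    = {4, 2, 1, 3, 6, 0}
  3. cA    = {3, 5}
  4. ckA   = {5}
  5. kcA   = {1, 3, 5, 6, 0}
  6. kckA  = {5, 6, 0}
  7. ckcA  = {4, 2}
  8. ckckA = {4, 2, 1, 3}
  9. kckcA = {4, 2, 6}
  10. kckckA = {4, 2, 1, 3, 6}
  11. ckckcA = {1, 3, 5, 0}
  12. ckckckA = {5, 0}
— saturated at 12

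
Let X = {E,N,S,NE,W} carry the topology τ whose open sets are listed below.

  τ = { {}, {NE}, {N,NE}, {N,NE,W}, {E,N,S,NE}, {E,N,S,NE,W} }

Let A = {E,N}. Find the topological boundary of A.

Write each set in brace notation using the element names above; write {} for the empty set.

{E,N,S,W}

U open, U⊆A: {}. int(A) = ⋃ = {}
X∖A={S,NE,W}, int(X∖A)={NE}, hence cl(A)={E,N,S,W}
∂A: remove int from cl → {E,N,S,W}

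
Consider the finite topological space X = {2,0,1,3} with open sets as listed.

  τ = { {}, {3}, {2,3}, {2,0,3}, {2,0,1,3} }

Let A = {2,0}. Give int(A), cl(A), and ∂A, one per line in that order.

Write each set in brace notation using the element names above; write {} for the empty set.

int(A) = {}
cl(A)  = {2,0,1}
∂A     = {2,0,1}

opens ⊆ A: {}; union → int = {}
complement {1,3}; its interior {3}; cl(A) = X∖{3} = {2,0,1}
boundary = {2,0,1} ∖ {} = {2,0,1}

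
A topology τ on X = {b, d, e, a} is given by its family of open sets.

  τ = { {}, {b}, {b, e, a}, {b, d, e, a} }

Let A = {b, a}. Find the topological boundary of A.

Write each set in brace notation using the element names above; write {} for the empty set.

{d, e, a}

U open, U⊆A: {}, {b}. int(A) = ⋃ = {b}
X∖A={d, e}, int(X∖A)={}, hence cl(A)={b, d, e, a}
∂A: remove int from cl → {d, e, a}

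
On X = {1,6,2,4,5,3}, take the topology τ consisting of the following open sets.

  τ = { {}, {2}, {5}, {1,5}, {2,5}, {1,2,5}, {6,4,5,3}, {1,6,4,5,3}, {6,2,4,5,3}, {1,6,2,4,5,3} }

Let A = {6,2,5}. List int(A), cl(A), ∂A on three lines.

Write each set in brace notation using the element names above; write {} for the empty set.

open subsets of A: {}, {2}, {5}, {2,5}; so int(A) = {2,5}
closure: X∖int(X∖A) = X∖{} = {1,6,2,4,5,3}
∂A = {1,6,2,4,5,3} minus {2,5} = {1,6,4,3}

int(A) = {2,5}
cl(A)  = {1,6,2,4,5,3}
∂A     = {1,6,4,3}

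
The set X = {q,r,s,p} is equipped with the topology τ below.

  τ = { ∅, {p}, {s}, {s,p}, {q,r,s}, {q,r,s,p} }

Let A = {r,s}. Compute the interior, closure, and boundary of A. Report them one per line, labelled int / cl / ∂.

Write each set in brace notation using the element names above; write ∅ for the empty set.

int(A) = {s}
cl(A)  = {q,r,s}
∂A     = {q,r}

interior: largest open inside A is {s} (from ∅, {s})
cl via duality: int({q,p}) = {p}, so X∖{p} = {q,r,s}
cl∖int = {q,r}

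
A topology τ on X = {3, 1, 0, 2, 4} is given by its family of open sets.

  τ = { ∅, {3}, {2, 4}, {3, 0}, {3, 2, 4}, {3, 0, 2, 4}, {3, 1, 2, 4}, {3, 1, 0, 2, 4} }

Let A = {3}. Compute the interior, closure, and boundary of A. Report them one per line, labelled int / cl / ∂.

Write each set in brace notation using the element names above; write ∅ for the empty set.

open subsets of A: ∅, {3}; so int(A) = {3}
closure: X∖int(X∖A) = X∖{2, 4} = {3, 1, 0}
∂A = {3, 1, 0} minus {3} = {1, 0}

int(A) = {3}
cl(A)  = {3, 1, 0}
∂A     = {1, 0}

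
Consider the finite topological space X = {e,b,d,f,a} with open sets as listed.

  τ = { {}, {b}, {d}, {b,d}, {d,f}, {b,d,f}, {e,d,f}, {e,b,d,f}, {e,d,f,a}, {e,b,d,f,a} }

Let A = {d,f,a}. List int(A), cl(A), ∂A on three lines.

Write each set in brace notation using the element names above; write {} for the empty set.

opens ⊆ A: {}, {d}, {d,f}; union → int = {d,f}
complement {e,b}; its interior {b}; cl(A) = X∖{b} = {e,d,f,a}
boundary = {e,d,f,a} ∖ {d,f} = {e,a}

int(A) = {d,f}
cl(A)  = {e,d,f,a}
∂A     = {e,a}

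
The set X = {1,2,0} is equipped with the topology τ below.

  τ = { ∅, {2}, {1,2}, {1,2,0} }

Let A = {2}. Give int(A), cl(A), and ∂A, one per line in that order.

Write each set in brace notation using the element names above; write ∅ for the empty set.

int(A) = {2}
cl(A)  = {1,2,0}
∂A     = {1,0}

opens ⊆ A: ∅, {2}; union → int = {2}
complement {1,0}; its interior ∅; cl(A) = X∖∅ = {1,2,0}
boundary = {1,2,0} ∖ {2} = {1,0}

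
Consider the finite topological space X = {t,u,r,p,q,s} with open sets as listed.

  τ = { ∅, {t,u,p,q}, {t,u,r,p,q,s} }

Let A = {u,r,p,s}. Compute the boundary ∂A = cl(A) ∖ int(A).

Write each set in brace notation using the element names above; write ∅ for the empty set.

open subsets of A: ∅; so int(A) = ∅
closure: X∖int(X∖A) = X∖∅ = {t,u,r,p,q,s}
∂A = {t,u,r,p,q,s} minus ∅ = {t,u,r,p,q,s}

{t,u,r,p,q,s}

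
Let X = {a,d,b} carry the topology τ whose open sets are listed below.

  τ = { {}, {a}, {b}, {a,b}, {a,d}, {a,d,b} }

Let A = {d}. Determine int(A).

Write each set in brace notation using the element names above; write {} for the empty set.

open subsets of A: {}; so int(A) = {}

{}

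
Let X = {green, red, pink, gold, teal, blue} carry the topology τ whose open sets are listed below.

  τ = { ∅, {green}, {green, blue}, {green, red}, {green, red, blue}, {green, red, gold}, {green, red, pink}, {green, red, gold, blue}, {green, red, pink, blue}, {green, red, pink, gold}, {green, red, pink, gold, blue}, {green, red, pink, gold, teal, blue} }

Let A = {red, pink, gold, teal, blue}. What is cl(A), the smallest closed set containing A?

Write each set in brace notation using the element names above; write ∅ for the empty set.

{red, pink, gold, teal, blue}

complement {green}; its interior {green}; cl(A) = X∖{green} = {red, pink, gold, teal, blue}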